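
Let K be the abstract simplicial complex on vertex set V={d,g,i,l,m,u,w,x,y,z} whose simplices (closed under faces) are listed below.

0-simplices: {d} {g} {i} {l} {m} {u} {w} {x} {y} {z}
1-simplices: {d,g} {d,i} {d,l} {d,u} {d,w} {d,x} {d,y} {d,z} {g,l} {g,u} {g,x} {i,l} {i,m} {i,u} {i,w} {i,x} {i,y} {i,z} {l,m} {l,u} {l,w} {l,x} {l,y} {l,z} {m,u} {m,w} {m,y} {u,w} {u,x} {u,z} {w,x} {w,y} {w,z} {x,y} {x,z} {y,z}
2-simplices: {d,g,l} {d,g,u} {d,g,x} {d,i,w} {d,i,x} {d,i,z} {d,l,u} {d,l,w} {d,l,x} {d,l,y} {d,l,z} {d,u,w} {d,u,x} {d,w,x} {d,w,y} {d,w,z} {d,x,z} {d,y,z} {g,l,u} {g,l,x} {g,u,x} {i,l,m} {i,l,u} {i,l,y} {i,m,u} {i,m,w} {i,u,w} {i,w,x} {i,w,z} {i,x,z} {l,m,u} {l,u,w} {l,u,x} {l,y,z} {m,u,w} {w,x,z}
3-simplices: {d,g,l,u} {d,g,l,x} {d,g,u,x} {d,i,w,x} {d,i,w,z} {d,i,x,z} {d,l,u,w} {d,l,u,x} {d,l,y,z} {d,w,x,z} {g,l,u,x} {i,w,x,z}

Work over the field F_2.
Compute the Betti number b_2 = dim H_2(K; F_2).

b_2=2

n_0=10 n_1=36 n_2=36 n_3=12  [Z2]
∂1: piv[dg,di,dl,du,dw,dx,dy,dz,im] rk=9  ker:gl,gu,gx,il,iu,iw,ix,iy,iz,lm,lu,lw,lx,ly,lz,mu,mw,my,uw,ux,uz,wx,wy,wz,xy,xz,yz
∂2: piv[dgl,dgu,dgx,diw,dix,diz,dlu,dlw,dlx,dly,dlz,duw,dux,dwx,dwy,dwz,dxz,dyz,ilm,ilu,ily,imu,imw,iuw] rk=24  ker:glu,glx,gux,iwx,iwz,ixz,lmu,luw,lux,lyz,muw,wxz
∂3: piv[dglu,dglx,dgux,diwx,diwz,dixz,dluw,dlux,dlyz,dwxz] rk=10  ker:glux,iwxz
b_2=(36−24)−10=2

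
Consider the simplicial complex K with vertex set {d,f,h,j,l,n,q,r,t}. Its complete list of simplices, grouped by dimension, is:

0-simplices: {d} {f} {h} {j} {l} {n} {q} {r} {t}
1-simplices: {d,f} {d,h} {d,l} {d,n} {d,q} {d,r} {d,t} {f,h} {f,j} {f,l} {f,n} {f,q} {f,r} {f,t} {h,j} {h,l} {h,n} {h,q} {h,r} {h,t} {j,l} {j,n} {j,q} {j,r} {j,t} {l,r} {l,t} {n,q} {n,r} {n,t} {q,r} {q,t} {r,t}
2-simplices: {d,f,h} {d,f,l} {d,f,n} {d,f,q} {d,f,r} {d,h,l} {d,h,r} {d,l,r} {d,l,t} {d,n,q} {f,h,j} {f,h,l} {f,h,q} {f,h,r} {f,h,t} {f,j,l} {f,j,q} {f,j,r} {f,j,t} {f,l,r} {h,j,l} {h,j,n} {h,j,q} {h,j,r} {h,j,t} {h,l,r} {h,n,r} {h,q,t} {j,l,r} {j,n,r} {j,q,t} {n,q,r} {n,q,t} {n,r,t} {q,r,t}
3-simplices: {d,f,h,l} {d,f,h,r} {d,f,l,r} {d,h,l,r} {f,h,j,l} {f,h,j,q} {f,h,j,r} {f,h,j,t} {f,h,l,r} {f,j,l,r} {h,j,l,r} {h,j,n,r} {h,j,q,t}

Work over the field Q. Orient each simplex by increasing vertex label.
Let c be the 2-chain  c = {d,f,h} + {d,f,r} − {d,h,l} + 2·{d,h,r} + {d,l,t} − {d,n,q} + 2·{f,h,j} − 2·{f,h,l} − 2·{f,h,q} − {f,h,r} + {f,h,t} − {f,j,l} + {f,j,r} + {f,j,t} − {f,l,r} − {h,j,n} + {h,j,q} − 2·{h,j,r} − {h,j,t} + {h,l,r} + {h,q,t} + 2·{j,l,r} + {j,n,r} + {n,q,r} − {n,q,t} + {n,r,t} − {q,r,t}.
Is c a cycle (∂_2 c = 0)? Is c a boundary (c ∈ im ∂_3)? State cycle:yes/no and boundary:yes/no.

n_0=9 n_1=33 n_2=35 n_3=13  [Q]
∂1: piv[df,dh,dl,dn,dq,dr,dt,fj] rk=8  ker:fh,fl,fn,fq,fr,ft,hj,hl,hn,hq,hr,ht,jl,jn,jq,jr,jt,lr,lt,nq,nr,nt,qr,qt,rt
∂2: piv[dfh,dfl,dfn,dfq,dfr,dhl,dhr,dlr,dlt,dnq,fhj,fhq,fht,fjl,fjq,fjr,fjt,hjn,hnr,hqt,nqr,nqt,nrt] rk=23  ker:fhl,fhr,flr,hjl,hjq,hjr,hjt,hlr,jlr,jnr,jqt,qrt
∂3: piv[dfhl,dfhr,dflr,dhlr,fhjl,fhjq,fhjr,fhjt,fjlr,hjnr,hjqt] rk=11  ker:fhlr,hjlr
∂2c = 2·{d,f} + 2·{d,l} − {d,n} + {d,q} − 3·{d,r} − {d,t} − {f,h} − {f,j} + 2·{f,l} + 2·{f,q} + 2·{f,r} − 2·{f,t} − {h,j} − 2·{h,l} + {h,n} − 2·{h,q} + 2·{h,r} + {h,t} + {j,l} + {j,q} − 4·{j,r} + 2·{l,r} + {l,t} − {n,q} + {n,r} + {q,t}

cycle:no boundary:no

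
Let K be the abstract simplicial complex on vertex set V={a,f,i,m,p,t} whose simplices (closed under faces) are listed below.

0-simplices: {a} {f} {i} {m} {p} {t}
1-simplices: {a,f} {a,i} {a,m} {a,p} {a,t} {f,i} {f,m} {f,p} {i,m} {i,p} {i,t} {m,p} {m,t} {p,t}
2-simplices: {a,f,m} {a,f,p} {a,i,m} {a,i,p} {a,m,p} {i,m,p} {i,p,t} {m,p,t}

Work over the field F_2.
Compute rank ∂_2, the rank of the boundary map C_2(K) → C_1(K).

rank∂_2=7

n_0=6 n_1=14 n_2=8  [Z2]
∂1: piv[af,ai,am,ap,at] rk=5  ker:fi,fm,fp,im,ip,it,mp,mt,pt
∂2: piv[afm,afp,aim,aip,amp,ipt,mpt] rk=7  ker:imp
rk∂_2=7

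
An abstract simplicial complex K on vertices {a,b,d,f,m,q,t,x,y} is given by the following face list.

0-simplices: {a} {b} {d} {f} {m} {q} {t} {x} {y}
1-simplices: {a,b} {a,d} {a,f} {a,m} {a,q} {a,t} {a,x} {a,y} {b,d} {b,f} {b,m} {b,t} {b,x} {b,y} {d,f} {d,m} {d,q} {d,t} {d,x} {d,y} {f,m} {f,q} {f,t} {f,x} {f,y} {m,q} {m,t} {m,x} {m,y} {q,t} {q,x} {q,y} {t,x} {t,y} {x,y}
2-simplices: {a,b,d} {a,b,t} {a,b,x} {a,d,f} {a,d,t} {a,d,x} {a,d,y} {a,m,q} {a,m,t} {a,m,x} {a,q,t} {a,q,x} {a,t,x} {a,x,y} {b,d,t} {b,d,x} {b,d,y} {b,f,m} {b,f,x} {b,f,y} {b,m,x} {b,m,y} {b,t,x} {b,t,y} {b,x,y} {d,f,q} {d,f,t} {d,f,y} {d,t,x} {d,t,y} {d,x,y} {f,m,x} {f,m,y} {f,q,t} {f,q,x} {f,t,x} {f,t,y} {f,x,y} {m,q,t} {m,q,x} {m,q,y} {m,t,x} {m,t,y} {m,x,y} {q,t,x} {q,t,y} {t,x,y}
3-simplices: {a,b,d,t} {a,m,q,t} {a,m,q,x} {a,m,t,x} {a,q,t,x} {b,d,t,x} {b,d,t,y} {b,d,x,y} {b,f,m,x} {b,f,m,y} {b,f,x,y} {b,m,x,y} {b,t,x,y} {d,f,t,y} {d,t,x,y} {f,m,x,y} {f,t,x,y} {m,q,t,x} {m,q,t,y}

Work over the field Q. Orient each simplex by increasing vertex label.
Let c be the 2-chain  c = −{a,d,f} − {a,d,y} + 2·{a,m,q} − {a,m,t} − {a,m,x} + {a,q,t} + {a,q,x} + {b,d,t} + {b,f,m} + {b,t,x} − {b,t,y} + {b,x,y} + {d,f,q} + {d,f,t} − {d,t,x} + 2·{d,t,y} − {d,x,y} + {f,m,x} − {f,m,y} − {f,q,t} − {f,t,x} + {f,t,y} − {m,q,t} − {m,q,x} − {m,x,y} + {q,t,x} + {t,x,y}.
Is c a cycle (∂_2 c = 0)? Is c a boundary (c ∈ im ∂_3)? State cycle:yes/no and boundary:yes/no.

n_0=9 n_1=35 n_2=47 n_3=19  [Q]
∂1: piv[ab,ad,af,am,aq,at,ax,ay] rk=8  ker:bd,bf,bm,bt,bx,by,df,dm,dq,dt,dx,dy,fm,fq,ft,fx,fy,mq,mt,mx,my,qt,qx,qy,tx,ty,xy
∂2: piv[abd,abt,abx,adf,adt,adx,ady,amq,amt,amx,aqt,aqx,atx,axy,bdy,bfm,bfx,bfy,bmx,bmy,bty,dfq,dft,dfy,fqt,mqy] rk=26  ker:bdt,bdx,btx,bxy,dtx,dty,dxy,fmx,fmy,fqx,ftx,fty,fxy,mqt,mqx,mtx,mty,mxy,qtx,qty,txy
∂3: piv[abdt,amqt,amqx,amtx,aqtx,bdtx,bdty,bdxy,bfmx,bfmy,bfxy,bmxy,btxy,dfty,ftxy,mqty] rk=16  ker:dtxy,fmxy,mqtx
∂2c = −2·{a,d} + {a,f} + {a,y} + {b,d} + {b,f} − {b,m} − {b,t} + {d,f} − {d,q} + {d,t} − 2·{d,y} + {f,m} + 2·{f,t} − {q,x} + {t,x} + {t,y}

cycle:no boundary:no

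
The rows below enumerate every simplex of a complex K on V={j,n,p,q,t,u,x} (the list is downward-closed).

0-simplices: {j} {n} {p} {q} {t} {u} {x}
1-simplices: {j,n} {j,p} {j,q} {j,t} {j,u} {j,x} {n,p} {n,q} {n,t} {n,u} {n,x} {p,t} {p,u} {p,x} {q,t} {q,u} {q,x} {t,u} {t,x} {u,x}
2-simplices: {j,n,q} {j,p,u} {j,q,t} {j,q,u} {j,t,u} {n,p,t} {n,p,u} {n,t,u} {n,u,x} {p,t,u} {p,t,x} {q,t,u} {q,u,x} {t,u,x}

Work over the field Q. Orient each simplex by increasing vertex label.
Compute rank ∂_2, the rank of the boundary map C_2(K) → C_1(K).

n_0=7 n_1=20 n_2=14  [Q]
∂1: piv[jn,jp,jq,jt,ju,jx] rk=6  ker:np,nq,nt,nu,nx,pt,pu,px,qt,qu,qx,tu,tx,ux
∂2: piv[jnq,jpu,jqt,jqu,jtu,npt,npu,ntu,nux,ptx,qux,tux] rk=12  ker:ptu,qtu
rk∂_2=12

rank∂_2=12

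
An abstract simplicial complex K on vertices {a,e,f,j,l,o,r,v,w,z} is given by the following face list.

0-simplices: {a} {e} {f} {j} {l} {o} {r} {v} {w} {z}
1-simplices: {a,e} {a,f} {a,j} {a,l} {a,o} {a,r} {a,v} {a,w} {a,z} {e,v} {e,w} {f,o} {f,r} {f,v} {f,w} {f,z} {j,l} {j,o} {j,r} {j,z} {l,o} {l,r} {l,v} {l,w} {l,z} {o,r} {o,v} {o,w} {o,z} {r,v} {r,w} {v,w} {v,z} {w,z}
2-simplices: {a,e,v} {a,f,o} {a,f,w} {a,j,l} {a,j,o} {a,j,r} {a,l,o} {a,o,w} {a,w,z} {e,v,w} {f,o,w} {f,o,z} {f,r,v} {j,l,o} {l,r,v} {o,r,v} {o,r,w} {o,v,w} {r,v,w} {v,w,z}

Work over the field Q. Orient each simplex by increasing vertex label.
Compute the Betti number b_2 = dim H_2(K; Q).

b_2=3

n_0=10 n_1=34 n_2=20  [Q]
∂1: piv[ae,af,aj,al,ao,ar,av,aw,az] rk=9  ker:ev,ew,fo,fr,fv,fw,fz,jl,jo,jr,jz,lo,lr,lv,lw,lz,or,ov,ow,oz,rv,rw,vw,vz,wz
∂2: piv[aev,afo,afw,ajl,ajo,ajr,alo,aow,awz,evw,foz,frv,lrv,orv,orw,ovw,vwz] rk=17  ker:fow,jlo,rvw
b_2=(20−17)−0=3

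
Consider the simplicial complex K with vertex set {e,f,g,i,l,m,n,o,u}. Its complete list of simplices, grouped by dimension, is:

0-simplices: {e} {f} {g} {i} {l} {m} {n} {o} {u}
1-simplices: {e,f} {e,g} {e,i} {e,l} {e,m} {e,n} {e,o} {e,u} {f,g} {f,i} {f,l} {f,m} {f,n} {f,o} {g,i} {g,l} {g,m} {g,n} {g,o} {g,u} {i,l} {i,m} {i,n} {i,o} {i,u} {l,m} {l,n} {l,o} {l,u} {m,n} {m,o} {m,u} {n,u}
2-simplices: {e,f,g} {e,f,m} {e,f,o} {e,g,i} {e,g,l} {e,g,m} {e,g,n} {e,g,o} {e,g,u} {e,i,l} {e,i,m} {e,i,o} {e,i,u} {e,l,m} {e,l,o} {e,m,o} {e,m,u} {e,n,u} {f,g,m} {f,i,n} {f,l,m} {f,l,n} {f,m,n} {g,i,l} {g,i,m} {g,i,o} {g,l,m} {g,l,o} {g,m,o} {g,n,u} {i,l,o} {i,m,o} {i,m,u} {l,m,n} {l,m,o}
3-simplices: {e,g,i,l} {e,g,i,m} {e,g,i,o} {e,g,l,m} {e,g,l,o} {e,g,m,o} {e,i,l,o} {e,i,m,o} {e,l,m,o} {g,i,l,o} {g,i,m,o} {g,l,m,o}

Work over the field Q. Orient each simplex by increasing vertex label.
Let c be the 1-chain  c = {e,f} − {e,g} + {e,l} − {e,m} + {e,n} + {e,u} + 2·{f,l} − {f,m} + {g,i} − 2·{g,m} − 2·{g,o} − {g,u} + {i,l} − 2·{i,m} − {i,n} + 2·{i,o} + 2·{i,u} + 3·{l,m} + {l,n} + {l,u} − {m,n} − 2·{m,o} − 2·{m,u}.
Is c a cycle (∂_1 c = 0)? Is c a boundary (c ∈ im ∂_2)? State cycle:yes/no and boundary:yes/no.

n_0=9 n_1=33 n_2=35 n_3=12  [Q]
∂1: piv[ef,eg,ei,el,em,en,eo,eu] rk=8  ker:fg,fi,fl,fm,fn,fo,gi,gl,gm,gn,go,gu,il,im,in,io,iu,lm,ln,lo,lu,mn,mo,mu,nu
∂2: piv[efg,efm,efo,egi,egl,egm,egn,ego,egu,eil,eim,eio,eiu,elm,elo,emo,emu,enu,fin,flm,fln,fmn] rk=22  ker:fgm,gil,gim,gio,glm,glo,gmo,gnu,ilo,imo,imu,lmn,lmo
∂3: piv[egil,egim,egio,eglm,eglo,egmo,eilo,eimo,elmo] rk=9  ker:gilo,gimo,glmo
∂1c = −2·{e} + 3·{g} − {i} − {l} + 2·{m} − 2·{o} + {u}

cycle:no boundary:no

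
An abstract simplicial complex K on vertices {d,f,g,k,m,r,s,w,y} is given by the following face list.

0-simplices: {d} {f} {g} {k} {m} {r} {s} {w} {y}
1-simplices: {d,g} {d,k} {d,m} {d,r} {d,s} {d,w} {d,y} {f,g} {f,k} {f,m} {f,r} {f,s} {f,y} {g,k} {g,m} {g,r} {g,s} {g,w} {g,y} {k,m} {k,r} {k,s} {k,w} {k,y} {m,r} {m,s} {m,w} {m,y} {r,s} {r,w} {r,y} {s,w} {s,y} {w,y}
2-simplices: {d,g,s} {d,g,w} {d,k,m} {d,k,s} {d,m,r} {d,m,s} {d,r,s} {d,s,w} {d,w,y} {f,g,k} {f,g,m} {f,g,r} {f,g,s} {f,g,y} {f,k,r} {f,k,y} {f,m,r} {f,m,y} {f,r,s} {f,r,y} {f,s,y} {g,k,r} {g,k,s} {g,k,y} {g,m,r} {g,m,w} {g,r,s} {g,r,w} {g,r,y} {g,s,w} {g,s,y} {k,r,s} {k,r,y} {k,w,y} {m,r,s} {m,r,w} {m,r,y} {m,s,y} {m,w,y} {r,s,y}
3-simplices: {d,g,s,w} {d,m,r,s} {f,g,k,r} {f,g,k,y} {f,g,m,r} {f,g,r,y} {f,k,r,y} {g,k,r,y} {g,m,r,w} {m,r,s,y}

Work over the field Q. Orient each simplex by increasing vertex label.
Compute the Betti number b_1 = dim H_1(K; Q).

n_0=9 n_1=34 n_2=40 n_3=10  [Q]
∂1: piv[dg,dk,dm,dr,ds,dw,dy,fg] rk=8  ker:fk,fm,fr,fs,fy,gk,gm,gr,gs,gw,gy,km,kr,ks,kw,ky,mr,ms,mw,my,rs,rw,ry,sw,sy,wy
∂2: piv[dgs,dgw,dkm,dks,dmr,dms,drs,dsw,dwy,fgk,fgm,fgr,fgs,fgy,fkr,fky,fmr,fmy,frs,fry,fsy,gks,gmw,grw,kwy,mwy] rk=26  ker:gkr,gky,gmr,grs,gry,gsw,gsy,krs,kry,mrs,mrw,mry,msy,rsy
∂3: piv[dgsw,dmrs,fgkr,fgky,fgmr,fgry,fkry,gmrw,mrsy] rk=9  ker:gkry
b_1=(34−8)−26=0

b_1=0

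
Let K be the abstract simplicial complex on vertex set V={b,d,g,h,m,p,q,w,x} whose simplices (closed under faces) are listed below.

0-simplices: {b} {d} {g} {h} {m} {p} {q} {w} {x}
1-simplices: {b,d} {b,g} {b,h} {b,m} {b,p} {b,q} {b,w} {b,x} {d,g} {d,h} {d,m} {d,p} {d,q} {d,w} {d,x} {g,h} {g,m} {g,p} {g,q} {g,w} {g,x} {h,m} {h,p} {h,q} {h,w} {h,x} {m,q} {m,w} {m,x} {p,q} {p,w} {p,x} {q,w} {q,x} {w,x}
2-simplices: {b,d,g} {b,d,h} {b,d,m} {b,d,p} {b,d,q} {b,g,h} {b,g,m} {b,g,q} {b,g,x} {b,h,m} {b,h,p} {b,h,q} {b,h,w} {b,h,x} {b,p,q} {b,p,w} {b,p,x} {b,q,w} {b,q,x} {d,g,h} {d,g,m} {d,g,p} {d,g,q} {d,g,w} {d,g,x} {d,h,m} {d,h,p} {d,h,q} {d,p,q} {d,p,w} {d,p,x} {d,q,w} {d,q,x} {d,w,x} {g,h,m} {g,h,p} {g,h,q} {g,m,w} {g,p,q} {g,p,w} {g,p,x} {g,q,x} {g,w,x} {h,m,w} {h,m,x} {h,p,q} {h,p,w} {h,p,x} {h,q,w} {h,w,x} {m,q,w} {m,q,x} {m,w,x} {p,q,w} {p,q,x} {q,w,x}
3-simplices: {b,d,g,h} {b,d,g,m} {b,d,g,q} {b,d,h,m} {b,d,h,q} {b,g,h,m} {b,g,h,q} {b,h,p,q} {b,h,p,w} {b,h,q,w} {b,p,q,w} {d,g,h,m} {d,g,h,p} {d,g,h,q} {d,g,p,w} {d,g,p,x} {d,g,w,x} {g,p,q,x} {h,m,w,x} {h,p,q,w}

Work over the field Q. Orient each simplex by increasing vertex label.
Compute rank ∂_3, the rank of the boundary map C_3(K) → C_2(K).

rank∂_3=17

n_0=9 n_1=35 n_2=56 n_3=20  [Q]
∂1: piv[bd,bg,bh,bm,bp,bq,bw,bx] rk=8  ker:dg,dh,dm,dp,dq,dw,dx,gh,gm,gp,gq,gw,gx,hm,hp,hq,hw,hx,mq,mw,mx,pq,pw,px,qw,qx,wx
∂2: piv[bdg,bdh,bdm,bdp,bdq,bgh,bgm,bgq,bgx,bhm,bhp,bhq,bhw,bhx,bpq,bpw,bpx,bqw,bqx,dgp,dgw,dgx,dpw,dwx,gmw,hmx,mqw] rk=27  ker:dgh,dgm,dgq,dhm,dhp,dhq,dpq,dpx,dqw,dqx,ghm,ghp,ghq,gpq,gpw,gpx,gqx,gwx,hmw,hpq,hpw,hpx,hqw,hwx,mqx,mwx,pqw,pqx,qwx
∂3: piv[bdgh,bdgm,bdgq,bdhm,bdhq,bghm,bghq,bhpq,bhpw,bhqw,bpqw,dghp,dgpw,dgpx,dgwx,gpqx,hmwx] rk=17  ker:dghm,dghq,hpqw
rk∂_3=17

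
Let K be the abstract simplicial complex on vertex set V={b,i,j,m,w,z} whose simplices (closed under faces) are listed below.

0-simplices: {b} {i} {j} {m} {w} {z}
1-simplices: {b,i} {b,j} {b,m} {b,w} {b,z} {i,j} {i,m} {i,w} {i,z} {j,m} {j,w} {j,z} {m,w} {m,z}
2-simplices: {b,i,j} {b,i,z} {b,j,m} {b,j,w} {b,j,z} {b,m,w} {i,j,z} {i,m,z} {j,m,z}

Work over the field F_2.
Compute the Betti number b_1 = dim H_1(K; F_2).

b_1=1

n_0=6 n_1=14 n_2=9  [Z2]
∂1: piv[bi,bj,bm,bw,bz] rk=5  ker:ij,im,iw,iz,jm,jw,jz,mw,mz
∂2: piv[bij,biz,bjm,bjw,bjz,bmw,imz,jmz] rk=8  ker:ijz
b_1=(14−5)−8=1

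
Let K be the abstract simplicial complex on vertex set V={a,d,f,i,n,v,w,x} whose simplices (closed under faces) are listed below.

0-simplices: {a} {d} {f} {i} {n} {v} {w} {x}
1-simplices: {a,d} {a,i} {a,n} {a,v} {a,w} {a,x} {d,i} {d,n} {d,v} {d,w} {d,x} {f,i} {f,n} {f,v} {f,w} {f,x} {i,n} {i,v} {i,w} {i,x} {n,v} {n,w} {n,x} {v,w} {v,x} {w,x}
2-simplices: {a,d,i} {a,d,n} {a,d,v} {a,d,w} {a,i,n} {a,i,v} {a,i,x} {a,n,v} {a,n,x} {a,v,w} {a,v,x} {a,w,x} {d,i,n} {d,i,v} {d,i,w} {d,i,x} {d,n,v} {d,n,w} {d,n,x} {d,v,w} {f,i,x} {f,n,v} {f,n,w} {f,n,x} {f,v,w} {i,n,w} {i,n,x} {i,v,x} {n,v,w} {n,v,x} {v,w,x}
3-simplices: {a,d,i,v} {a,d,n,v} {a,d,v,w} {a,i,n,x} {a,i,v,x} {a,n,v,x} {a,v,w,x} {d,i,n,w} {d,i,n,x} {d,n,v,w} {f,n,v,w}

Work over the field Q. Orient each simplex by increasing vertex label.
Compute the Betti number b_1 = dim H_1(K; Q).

n_0=8 n_1=26 n_2=31 n_3=11  [Q]
∂1: piv[ad,ai,an,av,aw,ax,fi] rk=7  ker:di,dn,dv,dw,dx,fn,fv,fw,fx,in,iv,iw,ix,nv,nw,nx,vw,vx,wx
∂2: piv[adi,adn,adv,adw,ain,aiv,aix,anv,anx,avw,avx,awx,diw,dix,dnw,fix,fnv,fnw,fnx] rk=19  ker:din,div,dnv,dnx,dvw,fvw,inw,inx,ivx,nvw,nvx,vwx
∂3: piv[adiv,adnv,advw,ainx,aivx,anvx,avwx,dinw,dinx,dnvw,fnvw] rk=11
b_1=(26−7)−19=0

b_1=0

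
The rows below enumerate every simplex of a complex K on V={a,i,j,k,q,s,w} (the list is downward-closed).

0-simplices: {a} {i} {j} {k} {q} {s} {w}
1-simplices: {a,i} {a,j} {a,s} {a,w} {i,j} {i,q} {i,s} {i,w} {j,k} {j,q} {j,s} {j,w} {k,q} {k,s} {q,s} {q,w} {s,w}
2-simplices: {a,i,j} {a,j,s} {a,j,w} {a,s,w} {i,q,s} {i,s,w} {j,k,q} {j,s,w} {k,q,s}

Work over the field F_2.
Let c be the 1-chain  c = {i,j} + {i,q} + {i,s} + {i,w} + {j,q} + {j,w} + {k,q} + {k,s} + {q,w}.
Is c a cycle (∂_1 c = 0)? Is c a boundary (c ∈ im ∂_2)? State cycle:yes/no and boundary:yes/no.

n_0=7 n_1=17 n_2=9  [Z2]
∂1: piv[ai,aj,as,aw,iq,jk] rk=6  ker:ij,is,iw,jq,js,jw,kq,ks,qs,qw,sw
∂2: piv[aij,ajs,ajw,asw,iqs,isw,jkq,kqs] rk=8  ker:jsw
∂1c = {j} + {w}

cycle:no boundary:no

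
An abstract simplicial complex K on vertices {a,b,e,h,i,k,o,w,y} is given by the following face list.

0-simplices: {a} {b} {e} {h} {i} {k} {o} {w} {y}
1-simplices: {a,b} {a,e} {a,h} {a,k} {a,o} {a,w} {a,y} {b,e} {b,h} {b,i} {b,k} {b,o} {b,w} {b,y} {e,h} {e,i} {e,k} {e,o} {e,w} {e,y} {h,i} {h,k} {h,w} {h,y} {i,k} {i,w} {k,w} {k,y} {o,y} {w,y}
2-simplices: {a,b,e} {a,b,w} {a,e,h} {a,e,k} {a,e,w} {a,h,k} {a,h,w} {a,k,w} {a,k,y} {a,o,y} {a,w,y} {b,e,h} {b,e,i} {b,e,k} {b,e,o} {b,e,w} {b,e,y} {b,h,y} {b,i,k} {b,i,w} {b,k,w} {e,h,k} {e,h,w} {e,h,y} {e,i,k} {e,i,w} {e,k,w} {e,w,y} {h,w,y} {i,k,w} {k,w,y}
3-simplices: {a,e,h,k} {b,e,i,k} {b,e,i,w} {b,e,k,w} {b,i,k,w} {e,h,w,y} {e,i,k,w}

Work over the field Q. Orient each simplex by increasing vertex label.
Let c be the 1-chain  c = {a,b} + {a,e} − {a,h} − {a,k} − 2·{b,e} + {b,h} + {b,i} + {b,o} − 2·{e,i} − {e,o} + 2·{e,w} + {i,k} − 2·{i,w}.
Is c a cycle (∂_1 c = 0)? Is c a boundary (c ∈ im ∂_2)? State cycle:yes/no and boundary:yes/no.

n_0=9 n_1=30 n_2=31 n_3=7  [Q]
∂1: piv[ab,ae,ah,ak,ao,aw,ay,bi] rk=8  ker:be,bh,bk,bo,bw,by,eh,ei,ek,eo,ew,ey,hi,hk,hw,hy,ik,iw,kw,ky,oy,wy
∂2: piv[abe,abw,aeh,aek,aew,ahk,ahw,akw,aky,aoy,awy,beh,bei,bek,beo,bey,bhy,bik,biw,ewy] rk=20  ker:bew,bkw,ehk,ehw,ehy,eik,eiw,ekw,hwy,ikw,kwy
∂3: piv[aehk,beik,beiw,bekw,bikw,ehwy] rk=6  ker:eikw
∂1c = 0
c vs im∂2: reduces to 0 ⇒ boundary

cycle:yes boundary:yes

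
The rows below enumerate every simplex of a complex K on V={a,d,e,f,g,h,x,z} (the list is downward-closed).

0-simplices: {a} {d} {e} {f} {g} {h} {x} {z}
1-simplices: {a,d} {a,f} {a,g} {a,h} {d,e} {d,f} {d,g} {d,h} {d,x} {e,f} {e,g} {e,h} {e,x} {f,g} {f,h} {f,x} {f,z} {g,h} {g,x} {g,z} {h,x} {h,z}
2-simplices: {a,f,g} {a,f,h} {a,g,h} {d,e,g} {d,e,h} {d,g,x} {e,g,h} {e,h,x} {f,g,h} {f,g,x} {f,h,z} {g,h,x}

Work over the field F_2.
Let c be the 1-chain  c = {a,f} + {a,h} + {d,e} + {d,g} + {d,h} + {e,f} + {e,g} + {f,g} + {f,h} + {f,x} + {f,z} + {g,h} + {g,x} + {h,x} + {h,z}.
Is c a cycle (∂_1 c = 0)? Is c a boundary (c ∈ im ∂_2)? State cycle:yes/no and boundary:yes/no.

cycle:no boundary:no

n_0=8 n_1=22 n_2=12  [Z2]
∂1: piv[ad,af,ag,ah,de,dx,fz] rk=7  ker:df,dg,dh,ef,eg,eh,ex,fg,fh,fx,gh,gx,gz,hx,hz
∂2: piv[afg,afh,agh,deg,deh,dgx,egh,ehx,fgx,fhz,ghx] rk=11  ker:fgh
∂1c = {d} + {e} + {g} + {x}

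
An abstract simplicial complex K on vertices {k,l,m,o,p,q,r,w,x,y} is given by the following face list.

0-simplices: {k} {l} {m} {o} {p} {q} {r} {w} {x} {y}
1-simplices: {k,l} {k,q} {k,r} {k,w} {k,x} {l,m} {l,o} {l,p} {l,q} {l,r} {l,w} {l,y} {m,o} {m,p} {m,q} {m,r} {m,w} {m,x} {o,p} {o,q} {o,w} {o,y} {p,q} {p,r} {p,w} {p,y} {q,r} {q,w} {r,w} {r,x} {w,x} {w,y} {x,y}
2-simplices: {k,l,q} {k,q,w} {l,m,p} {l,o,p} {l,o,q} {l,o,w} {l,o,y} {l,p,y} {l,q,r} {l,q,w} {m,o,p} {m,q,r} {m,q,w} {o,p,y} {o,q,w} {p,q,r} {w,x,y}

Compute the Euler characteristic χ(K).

χ(K)=-6

n_0=10 n_1=33 n_2=17
χ=+10−33+17=-6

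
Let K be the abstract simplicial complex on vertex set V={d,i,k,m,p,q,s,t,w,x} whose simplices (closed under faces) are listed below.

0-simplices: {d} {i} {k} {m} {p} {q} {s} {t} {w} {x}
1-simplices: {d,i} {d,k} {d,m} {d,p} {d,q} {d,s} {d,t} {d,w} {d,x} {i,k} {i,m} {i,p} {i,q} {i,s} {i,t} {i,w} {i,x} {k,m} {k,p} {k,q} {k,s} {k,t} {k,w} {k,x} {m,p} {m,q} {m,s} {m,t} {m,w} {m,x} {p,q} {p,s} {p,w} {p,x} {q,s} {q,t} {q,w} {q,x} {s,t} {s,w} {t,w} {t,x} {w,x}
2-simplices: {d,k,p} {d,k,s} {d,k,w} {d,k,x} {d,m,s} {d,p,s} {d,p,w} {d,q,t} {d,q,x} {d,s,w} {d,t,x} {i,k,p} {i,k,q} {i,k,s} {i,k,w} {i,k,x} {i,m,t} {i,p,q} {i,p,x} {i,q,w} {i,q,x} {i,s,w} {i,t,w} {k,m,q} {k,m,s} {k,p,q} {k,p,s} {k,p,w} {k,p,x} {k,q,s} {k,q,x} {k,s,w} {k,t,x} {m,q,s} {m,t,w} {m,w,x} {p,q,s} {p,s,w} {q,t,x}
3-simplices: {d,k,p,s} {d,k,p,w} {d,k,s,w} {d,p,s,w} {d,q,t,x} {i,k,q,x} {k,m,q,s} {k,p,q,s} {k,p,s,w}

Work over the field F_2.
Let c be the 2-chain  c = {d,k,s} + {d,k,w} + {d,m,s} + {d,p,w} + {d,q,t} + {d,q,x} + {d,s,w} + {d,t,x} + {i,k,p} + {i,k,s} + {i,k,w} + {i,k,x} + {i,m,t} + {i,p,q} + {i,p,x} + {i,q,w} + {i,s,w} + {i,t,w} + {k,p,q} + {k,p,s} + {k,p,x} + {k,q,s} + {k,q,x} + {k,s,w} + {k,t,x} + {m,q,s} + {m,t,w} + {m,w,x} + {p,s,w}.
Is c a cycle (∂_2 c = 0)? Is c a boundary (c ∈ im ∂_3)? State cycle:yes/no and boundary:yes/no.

n_0=10 n_1=43 n_2=39 n_3=9  [Z2]
∂1: piv[di,dk,dm,dp,dq,ds,dt,dw,dx] rk=9  ker:ik,im,ip,iq,is,it,iw,ix,km,kp,kq,ks,kt,kw,kx,mp,mq,ms,mt,mw,mx,pq,ps,pw,px,qs,qt,qw,qx,st,sw,tw,tx,wx
∂2: piv[dkp,dks,dkw,dkx,dms,dps,dpw,dqt,dqx,dsw,dtx,ikp,ikq,iks,ikw,ikx,imt,ipq,ipx,iqw,iqx,itw,kmq,kms,kqs,ktx,mtw,mwx] rk=28  ker:isw,kpq,kps,kpw,kpx,kqx,ksw,mqs,pqs,psw,qtx
∂3: piv[dkps,dkpw,dksw,dpsw,dqtx,ikqx,kmqs,kpqs] rk=8  ker:kpsw
∂2c = {d,m} + {d,p} + {d,s} + {d,w} + {i,m} + {i,p} + {k,q} + {k,s} + {k,t} + {k,w} + {m,q} + {m,x} + {q,t} + {q,w} + {w,x}

cycle:no boundary:no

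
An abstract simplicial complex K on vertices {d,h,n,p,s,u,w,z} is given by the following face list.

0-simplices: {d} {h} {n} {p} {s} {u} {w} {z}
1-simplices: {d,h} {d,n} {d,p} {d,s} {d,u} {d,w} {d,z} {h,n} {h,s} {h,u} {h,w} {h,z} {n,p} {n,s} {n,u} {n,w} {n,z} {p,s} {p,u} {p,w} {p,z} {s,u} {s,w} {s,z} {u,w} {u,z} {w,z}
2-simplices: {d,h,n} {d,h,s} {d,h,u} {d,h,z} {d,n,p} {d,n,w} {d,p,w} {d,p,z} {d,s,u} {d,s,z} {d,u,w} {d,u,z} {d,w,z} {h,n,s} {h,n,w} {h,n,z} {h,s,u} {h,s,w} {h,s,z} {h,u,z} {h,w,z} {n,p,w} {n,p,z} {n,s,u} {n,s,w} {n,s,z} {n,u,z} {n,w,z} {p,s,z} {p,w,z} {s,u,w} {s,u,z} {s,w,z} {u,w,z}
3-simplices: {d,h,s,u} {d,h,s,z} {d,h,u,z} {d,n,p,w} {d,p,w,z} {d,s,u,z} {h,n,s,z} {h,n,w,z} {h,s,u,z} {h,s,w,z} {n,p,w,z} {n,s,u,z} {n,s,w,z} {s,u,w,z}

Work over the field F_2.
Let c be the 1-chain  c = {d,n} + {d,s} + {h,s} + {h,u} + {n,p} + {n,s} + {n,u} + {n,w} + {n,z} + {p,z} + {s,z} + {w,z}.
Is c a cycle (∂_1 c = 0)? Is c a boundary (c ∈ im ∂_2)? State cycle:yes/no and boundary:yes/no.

n_0=8 n_1=27 n_2=34 n_3=14  [Z2]
∂1: piv[dh,dn,dp,ds,du,dw,dz] rk=7  ker:hn,hs,hu,hw,hz,np,ns,nu,nw,nz,ps,pu,pw,pz,su,sw,sz,uw,uz,wz
∂2: piv[dhn,dhs,dhu,dhz,dnp,dnw,dpw,dpz,dsu,dsz,duw,duz,dwz,hns,hnw,hnz,hsw,nsu,psz] rk=19  ker:hsu,hsz,huz,hwz,npw,npz,nsw,nsz,nuz,nwz,pwz,suw,suz,swz,uwz
∂3: piv[dhsu,dhsz,dhuz,dnpw,dpwz,dsuz,hnsz,hnwz,hswz,npwz,nsuz,nswz,suwz] rk=13  ker:hsuz
∂1c = 0
c vs im∂2: reduces to 0 ⇒ boundary

cycle:yes boundary:yes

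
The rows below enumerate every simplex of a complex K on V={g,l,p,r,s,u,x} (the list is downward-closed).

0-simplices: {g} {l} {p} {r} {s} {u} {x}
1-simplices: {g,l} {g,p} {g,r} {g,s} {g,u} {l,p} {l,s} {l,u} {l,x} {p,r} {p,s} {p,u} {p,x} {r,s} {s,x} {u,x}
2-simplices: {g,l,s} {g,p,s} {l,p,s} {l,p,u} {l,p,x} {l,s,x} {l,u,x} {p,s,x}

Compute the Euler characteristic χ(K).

χ(K)=-1

n_0=7 n_1=16 n_2=8
χ=+7−16+8=-1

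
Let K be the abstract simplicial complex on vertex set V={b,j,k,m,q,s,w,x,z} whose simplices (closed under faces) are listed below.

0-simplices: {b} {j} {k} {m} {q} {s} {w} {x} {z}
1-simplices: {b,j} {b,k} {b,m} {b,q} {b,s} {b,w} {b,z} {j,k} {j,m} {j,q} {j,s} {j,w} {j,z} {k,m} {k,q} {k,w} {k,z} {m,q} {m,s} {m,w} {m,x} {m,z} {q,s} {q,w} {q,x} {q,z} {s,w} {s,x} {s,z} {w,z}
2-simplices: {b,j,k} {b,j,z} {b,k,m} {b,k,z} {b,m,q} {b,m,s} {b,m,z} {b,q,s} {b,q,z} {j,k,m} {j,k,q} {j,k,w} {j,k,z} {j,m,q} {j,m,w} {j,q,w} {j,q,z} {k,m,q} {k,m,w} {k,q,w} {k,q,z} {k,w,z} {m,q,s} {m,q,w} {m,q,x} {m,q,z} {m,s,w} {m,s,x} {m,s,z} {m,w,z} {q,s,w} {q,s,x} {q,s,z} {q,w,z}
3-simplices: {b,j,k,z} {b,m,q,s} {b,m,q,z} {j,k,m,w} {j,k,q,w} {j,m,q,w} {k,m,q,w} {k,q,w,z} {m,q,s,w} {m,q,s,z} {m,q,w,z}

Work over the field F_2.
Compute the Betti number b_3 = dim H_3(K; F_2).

n_0=9 n_1=30 n_2=34 n_3=11  [Z2]
∂1: piv[bj,bk,bm,bq,bs,bw,bz,mx] rk=8  ker:jk,jm,jq,js,jw,jz,km,kq,kw,kz,mq,ms,mw,mz,qs,qw,qx,qz,sw,sx,sz,wz
∂2: piv[bjk,bjz,bkm,bkz,bmq,bms,bmz,bqs,bqz,jkm,jkq,jkw,jmq,jmw,jqw,kwz,mqx,msw,msx,msz] rk=20  ker:jkz,jqz,kmq,kmw,kqw,kqz,mqs,mqw,mqz,mwz,qsw,qsx,qsz,qwz
∂3: piv[bjkz,bmqs,bmqz,jkmw,jkqw,jmqw,kmqw,kqwz,mqsw,mqsz,mqwz] rk=11
b_3=(11−11)−0=0

b_3=0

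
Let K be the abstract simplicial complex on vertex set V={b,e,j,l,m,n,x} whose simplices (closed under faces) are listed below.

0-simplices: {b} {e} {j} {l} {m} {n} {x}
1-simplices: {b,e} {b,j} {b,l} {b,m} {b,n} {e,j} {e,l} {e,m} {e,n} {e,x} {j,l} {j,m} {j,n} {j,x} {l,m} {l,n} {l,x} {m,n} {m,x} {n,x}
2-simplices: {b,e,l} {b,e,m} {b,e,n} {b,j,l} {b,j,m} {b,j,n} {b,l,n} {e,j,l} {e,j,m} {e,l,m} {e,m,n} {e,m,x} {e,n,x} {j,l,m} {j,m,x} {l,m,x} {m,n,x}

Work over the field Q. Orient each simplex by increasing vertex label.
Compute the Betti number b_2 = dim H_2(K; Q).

b_2=3

n_0=7 n_1=20 n_2=17  [Q]
∂1: piv[be,bj,bl,bm,bn,ex] rk=6  ker:ej,el,em,en,jl,jm,jn,jx,lm,ln,lx,mn,mx,nx
∂2: piv[bel,bem,ben,bjl,bjm,bjn,bln,ejl,elm,emn,emx,enx,jmx,lmx] rk=14  ker:ejm,jlm,mnx
b_2=(17−14)−0=3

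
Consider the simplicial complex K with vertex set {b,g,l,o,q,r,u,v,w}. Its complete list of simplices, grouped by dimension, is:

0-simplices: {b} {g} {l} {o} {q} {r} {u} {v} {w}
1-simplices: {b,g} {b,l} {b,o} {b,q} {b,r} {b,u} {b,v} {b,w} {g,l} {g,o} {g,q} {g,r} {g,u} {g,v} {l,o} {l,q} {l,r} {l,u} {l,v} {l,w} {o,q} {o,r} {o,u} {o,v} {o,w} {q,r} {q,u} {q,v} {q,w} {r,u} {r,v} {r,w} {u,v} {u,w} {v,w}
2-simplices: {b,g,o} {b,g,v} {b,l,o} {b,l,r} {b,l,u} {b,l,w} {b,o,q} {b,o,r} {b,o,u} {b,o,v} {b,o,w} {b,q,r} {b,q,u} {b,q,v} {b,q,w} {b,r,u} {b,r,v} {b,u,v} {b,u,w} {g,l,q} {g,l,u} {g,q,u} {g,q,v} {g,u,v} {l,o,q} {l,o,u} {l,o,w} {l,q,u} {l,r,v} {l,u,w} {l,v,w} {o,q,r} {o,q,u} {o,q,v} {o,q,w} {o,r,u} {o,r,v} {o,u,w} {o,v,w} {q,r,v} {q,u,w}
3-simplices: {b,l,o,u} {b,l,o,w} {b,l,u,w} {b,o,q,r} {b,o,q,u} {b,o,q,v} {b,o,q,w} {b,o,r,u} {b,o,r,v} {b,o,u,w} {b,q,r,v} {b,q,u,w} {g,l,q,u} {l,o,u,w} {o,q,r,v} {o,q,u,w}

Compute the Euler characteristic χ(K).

n_0=9 n_1=35 n_2=41 n_3=16
χ=+9−35+41−16=-1

χ(K)=-1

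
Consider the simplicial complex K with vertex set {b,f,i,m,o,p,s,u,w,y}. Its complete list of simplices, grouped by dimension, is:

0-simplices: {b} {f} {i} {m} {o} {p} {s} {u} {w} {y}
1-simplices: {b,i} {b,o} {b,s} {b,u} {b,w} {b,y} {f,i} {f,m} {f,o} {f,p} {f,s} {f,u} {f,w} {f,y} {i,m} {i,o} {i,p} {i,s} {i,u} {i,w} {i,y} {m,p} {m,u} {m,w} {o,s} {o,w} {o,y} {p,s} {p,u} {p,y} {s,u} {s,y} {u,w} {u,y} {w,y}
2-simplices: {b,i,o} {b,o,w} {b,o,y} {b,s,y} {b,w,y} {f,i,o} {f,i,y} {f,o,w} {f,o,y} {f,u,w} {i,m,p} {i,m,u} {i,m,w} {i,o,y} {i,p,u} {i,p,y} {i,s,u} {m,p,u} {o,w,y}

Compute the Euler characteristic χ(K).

χ(K)=-6

n_0=10 n_1=35 n_2=19
χ=+10−35+19=-6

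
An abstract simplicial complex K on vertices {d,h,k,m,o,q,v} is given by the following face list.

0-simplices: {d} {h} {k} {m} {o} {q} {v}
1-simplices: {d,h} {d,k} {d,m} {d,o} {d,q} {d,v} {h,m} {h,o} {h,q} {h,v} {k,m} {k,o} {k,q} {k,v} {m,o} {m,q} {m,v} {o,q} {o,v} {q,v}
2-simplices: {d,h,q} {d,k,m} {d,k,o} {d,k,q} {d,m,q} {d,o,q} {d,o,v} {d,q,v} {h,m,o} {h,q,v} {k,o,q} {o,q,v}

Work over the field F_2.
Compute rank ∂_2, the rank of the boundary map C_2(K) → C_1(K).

n_0=7 n_1=20 n_2=12  [Z2]
∂1: piv[dh,dk,dm,do,dq,dv] rk=6  ker:hm,ho,hq,hv,km,ko,kq,kv,mo,mq,mv,oq,ov,qv
∂2: piv[dhq,dkm,dko,dkq,dmq,doq,dov,dqv,hmo,hqv] rk=10  ker:koq,oqv
rk∂_2=10

rank∂_2=10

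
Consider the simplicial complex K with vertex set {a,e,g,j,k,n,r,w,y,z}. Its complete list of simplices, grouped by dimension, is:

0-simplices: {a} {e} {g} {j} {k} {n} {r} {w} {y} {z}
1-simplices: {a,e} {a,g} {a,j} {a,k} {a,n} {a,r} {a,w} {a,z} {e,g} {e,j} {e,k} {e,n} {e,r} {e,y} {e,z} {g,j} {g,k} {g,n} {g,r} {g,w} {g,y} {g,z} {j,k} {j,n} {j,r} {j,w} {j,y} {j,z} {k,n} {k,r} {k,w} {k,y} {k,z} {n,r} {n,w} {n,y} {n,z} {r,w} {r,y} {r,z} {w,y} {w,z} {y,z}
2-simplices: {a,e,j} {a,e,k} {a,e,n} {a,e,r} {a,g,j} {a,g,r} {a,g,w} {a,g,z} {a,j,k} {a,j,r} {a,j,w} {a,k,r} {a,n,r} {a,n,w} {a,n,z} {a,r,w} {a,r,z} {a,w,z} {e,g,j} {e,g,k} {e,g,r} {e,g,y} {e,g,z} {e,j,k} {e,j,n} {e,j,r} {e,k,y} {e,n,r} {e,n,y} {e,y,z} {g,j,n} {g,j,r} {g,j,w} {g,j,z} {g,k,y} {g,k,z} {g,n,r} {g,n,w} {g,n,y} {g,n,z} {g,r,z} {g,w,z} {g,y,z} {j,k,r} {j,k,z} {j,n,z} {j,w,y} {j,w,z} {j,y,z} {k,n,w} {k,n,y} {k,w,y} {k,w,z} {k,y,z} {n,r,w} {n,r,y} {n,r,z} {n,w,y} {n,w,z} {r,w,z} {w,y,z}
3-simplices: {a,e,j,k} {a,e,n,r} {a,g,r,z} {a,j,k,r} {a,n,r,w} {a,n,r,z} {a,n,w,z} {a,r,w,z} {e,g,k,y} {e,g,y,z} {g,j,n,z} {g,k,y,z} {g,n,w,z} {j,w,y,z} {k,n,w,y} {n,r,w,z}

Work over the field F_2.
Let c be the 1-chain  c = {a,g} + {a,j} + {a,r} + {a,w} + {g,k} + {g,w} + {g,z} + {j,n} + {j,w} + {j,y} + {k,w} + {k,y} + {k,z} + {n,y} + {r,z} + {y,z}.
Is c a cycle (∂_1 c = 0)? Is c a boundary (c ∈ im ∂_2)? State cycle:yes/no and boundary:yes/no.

cycle:yes boundary:yes

n_0=10 n_1=43 n_2=61 n_3=16  [Z2]
∂1: piv[ae,ag,aj,ak,an,ar,aw,az,ey] rk=9  ker:eg,ej,ek,en,er,ez,gj,gk,gn,gr,gw,gy,gz,jk,jn,jr,jw,jy,jz,kn,kr,kw,ky,kz,nr,nw,ny,nz,rw,ry,rz,wy,wz,yz
∂2: piv[aej,aek,aen,aer,agj,agr,agw,agz,ajk,ajr,ajw,akr,anr,anw,anz,arw,arz,awz,egj,egk,egy,egz,ejn,eky,eny,eyz,gjn,gjz,gkz,jwy,jyz,knw,kny,nry] rk=34  ker:egr,ejk,ejr,enr,gjr,gjw,gky,gnr,gnw,gny,gnz,grz,gwz,gyz,jkr,jkz,jnz,jwz,kwy,kwz,kyz,nrw,nrz,nwy,nwz,rwz,wyz
∂3: piv[aejk,aenr,agrz,ajkr,anrw,anrz,anwz,arwz,egky,egyz,gjnz,gkyz,gnwz,jwyz,knwy] rk=15  ker:nrwz
∂1c = 0
c vs im∂2: reduces to 0 ⇒ boundary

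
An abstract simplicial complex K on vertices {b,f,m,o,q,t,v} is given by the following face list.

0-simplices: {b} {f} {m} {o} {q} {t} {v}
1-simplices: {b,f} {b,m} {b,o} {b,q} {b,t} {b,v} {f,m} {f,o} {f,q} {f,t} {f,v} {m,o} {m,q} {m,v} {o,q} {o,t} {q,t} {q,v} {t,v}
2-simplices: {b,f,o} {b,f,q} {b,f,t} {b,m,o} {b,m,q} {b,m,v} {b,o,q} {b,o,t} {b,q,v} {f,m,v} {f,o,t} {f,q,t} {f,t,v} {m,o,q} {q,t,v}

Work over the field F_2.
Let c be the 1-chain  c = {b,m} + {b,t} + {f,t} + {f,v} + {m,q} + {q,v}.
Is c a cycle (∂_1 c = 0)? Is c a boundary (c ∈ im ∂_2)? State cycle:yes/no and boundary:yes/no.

n_0=7 n_1=19 n_2=15  [Z2]
∂1: piv[bf,bm,bo,bq,bt,bv] rk=6  ker:fm,fo,fq,ft,fv,mo,mq,mv,oq,ot,qt,qv,tv
∂2: piv[bfo,bfq,bft,bmo,bmq,bmv,boq,bot,bqv,fmv,fqt,ftv,qtv] rk=13  ker:fot,moq
∂1c = 0
c vs im∂2: reduces to 0 ⇒ boundary

cycle:yes boundary:yes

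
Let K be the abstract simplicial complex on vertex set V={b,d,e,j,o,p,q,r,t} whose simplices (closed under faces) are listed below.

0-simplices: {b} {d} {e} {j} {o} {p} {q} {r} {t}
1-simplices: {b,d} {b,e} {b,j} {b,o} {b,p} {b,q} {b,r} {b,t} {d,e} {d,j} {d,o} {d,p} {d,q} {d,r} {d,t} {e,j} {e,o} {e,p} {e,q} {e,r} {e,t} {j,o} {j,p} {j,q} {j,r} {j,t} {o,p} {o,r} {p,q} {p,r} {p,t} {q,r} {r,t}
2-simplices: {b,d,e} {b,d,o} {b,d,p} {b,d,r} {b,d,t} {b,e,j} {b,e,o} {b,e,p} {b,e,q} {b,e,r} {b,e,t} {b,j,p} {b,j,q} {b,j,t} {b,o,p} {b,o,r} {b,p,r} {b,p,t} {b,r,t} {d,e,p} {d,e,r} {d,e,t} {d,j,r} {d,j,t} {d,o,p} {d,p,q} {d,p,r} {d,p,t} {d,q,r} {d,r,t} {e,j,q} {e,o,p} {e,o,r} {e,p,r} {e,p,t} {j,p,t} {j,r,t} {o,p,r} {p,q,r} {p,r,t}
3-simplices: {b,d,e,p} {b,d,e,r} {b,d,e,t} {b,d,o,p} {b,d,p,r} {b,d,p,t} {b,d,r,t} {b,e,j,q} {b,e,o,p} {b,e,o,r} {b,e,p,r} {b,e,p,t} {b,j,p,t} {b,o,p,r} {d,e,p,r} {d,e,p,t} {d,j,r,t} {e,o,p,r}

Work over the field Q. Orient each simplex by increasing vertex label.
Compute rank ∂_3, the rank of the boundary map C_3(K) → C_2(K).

n_0=9 n_1=33 n_2=40 n_3=18  [Q]
∂1: piv[bd,be,bj,bo,bp,bq,br,bt] rk=8  ker:de,dj,do,dp,dq,dr,dt,ej,eo,ep,eq,er,et,jo,jp,jq,jr,jt,op,or,pq,pr,pt,qr,rt
∂2: piv[bde,bdo,bdp,bdr,bdt,bej,beo,bep,beq,ber,bet,bjp,bjq,bjt,bop,bor,bpr,bpt,brt,djr,djt,dpq,dqr] rk=23  ker:dep,der,det,dop,dpr,dpt,drt,ejq,eop,eor,epr,ept,jpt,jrt,opr,pqr,prt
∂3: piv[bdep,bder,bdet,bdop,bdpr,bdpt,bdrt,bejq,beop,beor,bepr,bept,bjpt,bopr,djrt] rk=15  ker:depr,dept,eopr
rk∂_3=15

rank∂_3=15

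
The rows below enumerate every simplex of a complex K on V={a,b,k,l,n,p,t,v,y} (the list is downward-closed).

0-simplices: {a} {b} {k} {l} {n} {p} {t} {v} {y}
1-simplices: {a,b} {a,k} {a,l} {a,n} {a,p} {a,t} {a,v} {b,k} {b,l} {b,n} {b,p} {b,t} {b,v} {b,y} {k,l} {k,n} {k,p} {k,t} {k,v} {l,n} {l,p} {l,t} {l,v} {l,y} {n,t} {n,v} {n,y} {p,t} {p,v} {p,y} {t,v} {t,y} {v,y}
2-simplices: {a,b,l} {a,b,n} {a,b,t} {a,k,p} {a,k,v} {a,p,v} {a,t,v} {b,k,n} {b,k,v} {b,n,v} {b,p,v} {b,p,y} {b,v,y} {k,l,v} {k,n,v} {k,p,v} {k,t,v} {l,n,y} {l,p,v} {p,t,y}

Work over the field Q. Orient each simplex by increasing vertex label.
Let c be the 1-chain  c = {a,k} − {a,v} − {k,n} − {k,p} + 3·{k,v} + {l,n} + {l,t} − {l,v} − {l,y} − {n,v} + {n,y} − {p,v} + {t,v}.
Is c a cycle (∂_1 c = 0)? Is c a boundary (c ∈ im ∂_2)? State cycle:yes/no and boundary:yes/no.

cycle:yes boundary:no

n_0=9 n_1=33 n_2=20  [Q]
∂1: piv[ab,ak,al,an,ap,at,av,by] rk=8  ker:bk,bl,bn,bp,bt,bv,kl,kn,kp,kt,kv,ln,lp,lt,lv,ly,nt,nv,ny,pt,pv,py,tv,ty,vy
∂2: piv[abl,abn,abt,akp,akv,apv,atv,bkn,bkv,bnv,bpv,bpy,bvy,klv,ktv,lny,lpv,pty] rk=18  ker:knv,kpv
∂1c = 0
c vs im∂2: residual ≠ 0 ⇒ not boundary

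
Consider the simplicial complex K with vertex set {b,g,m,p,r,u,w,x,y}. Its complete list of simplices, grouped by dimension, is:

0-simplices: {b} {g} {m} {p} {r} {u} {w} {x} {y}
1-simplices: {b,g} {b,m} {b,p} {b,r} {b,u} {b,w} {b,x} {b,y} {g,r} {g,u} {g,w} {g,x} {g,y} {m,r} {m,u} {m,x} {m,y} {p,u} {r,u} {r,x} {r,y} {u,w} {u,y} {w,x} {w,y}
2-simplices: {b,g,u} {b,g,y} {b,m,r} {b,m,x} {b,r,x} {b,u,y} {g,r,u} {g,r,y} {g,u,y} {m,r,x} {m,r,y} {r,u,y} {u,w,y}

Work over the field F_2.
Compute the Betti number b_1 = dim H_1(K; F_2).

n_0=9 n_1=25 n_2=13  [Z2]
∂1: piv[bg,bm,bp,br,bu,bw,bx,by] rk=8  ker:gr,gu,gw,gx,gy,mr,mu,mx,my,pu,ru,rx,ry,uw,uy,wx,wy
∂2: piv[bgu,bgy,bmr,bmx,brx,buy,gru,gry,mry,uwy] rk=10  ker:guy,mrx,ruy
b_1=(25−8)−10=7

b_1=7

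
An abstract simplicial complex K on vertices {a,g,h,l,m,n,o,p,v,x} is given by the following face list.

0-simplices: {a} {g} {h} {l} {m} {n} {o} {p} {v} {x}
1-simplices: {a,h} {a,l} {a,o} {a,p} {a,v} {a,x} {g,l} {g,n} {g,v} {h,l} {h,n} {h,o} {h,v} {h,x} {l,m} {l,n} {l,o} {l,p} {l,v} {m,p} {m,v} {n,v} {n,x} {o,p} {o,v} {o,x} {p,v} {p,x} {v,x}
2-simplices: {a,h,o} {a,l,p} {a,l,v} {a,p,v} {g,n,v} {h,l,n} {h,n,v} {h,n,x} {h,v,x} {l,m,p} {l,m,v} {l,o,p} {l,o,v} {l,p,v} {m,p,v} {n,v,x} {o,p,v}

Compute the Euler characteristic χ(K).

χ(K)=-2

n_0=10 n_1=29 n_2=17
χ=+10−29+17=-2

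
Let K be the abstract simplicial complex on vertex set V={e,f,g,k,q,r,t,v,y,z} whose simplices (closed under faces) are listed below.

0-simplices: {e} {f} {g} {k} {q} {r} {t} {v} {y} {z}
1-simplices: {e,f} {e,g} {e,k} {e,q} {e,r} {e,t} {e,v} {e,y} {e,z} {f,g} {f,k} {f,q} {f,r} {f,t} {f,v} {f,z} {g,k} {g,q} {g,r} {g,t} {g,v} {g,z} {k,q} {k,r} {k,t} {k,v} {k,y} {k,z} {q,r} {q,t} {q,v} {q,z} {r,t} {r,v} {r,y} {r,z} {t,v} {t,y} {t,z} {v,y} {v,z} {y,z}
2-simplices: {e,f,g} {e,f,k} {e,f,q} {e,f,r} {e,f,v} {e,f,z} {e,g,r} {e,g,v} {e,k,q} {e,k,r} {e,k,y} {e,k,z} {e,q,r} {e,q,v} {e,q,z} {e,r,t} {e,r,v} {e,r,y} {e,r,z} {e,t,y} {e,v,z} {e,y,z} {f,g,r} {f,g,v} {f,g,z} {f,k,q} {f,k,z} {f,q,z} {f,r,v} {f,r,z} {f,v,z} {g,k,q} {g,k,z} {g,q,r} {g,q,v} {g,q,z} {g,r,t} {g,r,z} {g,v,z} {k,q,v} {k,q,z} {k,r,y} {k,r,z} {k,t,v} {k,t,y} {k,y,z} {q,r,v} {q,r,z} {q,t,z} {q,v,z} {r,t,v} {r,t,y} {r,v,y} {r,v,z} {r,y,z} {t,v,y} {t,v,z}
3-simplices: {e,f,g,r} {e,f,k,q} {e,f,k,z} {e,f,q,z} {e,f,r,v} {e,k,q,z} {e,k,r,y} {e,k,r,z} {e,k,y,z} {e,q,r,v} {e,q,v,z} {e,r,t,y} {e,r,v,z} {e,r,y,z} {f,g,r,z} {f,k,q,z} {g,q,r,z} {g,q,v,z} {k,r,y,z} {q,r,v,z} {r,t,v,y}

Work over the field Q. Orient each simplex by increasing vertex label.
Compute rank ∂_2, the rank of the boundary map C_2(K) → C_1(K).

n_0=10 n_1=42 n_2=57 n_3=21  [Q]
∂1: piv[ef,eg,ek,eq,er,et,ev,ey,ez] rk=9  ker:fg,fk,fq,fr,ft,fv,fz,gk,gq,gr,gt,gv,gz,kq,kr,kt,kv,ky,kz,qr,qt,qv,qz,rt,rv,ry,rz,tv,ty,tz,vy,vz,yz
∂2: piv[efg,efk,efq,efr,efv,efz,egr,egv,ekq,ekr,eky,ekz,eqr,eqv,eqz,ert,erv,ery,erz,ety,evz,eyz,fgz,gkq,gkz,grt,kqv,ktv,kty,qtz,rvy,tvz] rk=32  ker:fgr,fgv,fkq,fkz,fqz,frv,frz,fvz,gqr,gqv,gqz,grz,gvz,kqz,kry,krz,kyz,qrv,qrz,qvz,rtv,rty,rvz,ryz,tvy
∂3: piv[efgr,efkq,efkz,efqz,efrv,ekqz,ekry,ekrz,ekyz,eqrv,eqvz,erty,ervz,eryz,fgrz,gqrz,gqvz,qrvz,rtvy] rk=19  ker:fkqz,kryz
rk∂_2=32

rank∂_2=32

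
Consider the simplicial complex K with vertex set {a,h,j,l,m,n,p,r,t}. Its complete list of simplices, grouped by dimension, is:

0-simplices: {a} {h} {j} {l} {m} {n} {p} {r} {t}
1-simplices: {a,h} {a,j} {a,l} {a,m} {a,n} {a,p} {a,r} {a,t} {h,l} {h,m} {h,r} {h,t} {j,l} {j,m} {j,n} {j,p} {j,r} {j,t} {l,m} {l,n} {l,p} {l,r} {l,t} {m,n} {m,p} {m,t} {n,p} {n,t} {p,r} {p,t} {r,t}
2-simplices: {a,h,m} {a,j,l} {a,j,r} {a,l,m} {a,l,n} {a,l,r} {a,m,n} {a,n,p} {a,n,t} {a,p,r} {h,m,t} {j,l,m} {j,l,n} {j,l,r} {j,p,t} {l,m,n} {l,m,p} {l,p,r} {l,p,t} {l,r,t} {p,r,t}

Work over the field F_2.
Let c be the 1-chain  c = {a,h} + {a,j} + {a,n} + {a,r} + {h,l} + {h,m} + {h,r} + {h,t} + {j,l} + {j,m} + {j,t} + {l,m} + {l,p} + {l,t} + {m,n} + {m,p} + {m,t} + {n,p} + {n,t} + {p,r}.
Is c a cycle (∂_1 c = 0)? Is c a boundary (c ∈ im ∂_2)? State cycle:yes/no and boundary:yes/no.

cycle:no boundary:no

n_0=9 n_1=31 n_2=21  [Z2]
∂1: piv[ah,aj,al,am,an,ap,ar,at] rk=8  ker:hl,hm,hr,ht,jl,jm,jn,jp,jr,jt,lm,ln,lp,lr,lt,mn,mp,mt,np,nt,pr,pt,rt
∂2: piv[ahm,ajl,ajr,alm,aln,alr,amn,anp,ant,apr,hmt,jlm,jln,jpt,lmp,lpr,lpt,lrt] rk=18  ker:jlr,lmn,prt
∂1c = {h} + {l} + {r} + {t}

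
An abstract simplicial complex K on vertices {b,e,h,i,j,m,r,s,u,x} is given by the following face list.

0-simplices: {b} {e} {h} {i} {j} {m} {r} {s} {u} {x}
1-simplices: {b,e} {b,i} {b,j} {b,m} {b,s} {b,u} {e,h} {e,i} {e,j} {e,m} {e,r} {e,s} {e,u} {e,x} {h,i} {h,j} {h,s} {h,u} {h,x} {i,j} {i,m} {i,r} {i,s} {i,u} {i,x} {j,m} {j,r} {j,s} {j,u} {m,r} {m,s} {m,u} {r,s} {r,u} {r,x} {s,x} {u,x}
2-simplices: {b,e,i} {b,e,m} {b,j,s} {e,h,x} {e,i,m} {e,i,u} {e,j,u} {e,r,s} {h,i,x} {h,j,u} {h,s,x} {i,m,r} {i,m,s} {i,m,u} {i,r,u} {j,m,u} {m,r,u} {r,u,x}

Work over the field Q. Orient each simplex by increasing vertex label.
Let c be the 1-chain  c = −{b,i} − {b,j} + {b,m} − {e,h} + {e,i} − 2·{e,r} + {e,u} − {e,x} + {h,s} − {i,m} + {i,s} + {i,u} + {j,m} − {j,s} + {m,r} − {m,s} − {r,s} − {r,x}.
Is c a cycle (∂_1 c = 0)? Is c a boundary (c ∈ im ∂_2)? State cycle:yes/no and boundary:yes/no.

n_0=10 n_1=37 n_2=18  [Q]
∂1: piv[be,bi,bj,bm,bs,bu,eh,er,ex] rk=9  ker:ei,ej,em,es,eu,hi,hj,hs,hu,hx,ij,im,ir,is,iu,ix,jm,jr,js,ju,mr,ms,mu,rs,ru,rx,sx,ux
∂2: piv[bei,bem,bjs,ehx,eim,eiu,eju,ers,hix,hju,hsx,imr,ims,imu,iru,jmu,rux] rk=17  ker:mru
∂1c = {b} + 2·{e} − 2·{h} − {i} − {j} + {m} + {r} − {s} + 2·{u} − 2·{x}

cycle:no boundary:no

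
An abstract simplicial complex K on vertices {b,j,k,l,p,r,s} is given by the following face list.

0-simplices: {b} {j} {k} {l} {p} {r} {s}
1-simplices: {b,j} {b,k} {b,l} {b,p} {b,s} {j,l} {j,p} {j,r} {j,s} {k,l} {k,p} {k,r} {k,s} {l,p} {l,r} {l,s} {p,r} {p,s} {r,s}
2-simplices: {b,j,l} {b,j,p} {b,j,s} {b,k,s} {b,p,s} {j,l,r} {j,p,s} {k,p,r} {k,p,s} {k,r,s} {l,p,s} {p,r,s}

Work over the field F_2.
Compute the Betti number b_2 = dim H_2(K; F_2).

b_2=2

n_0=7 n_1=19 n_2=12  [Z2]
∂1: piv[bj,bk,bl,bp,bs,jr] rk=6  ker:jl,jp,js,kl,kp,kr,ks,lp,lr,ls,pr,ps,rs
∂2: piv[bjl,bjp,bjs,bks,bps,jlr,kpr,kps,krs,lps] rk=10  ker:jps,prs
b_2=(12−10)−0=2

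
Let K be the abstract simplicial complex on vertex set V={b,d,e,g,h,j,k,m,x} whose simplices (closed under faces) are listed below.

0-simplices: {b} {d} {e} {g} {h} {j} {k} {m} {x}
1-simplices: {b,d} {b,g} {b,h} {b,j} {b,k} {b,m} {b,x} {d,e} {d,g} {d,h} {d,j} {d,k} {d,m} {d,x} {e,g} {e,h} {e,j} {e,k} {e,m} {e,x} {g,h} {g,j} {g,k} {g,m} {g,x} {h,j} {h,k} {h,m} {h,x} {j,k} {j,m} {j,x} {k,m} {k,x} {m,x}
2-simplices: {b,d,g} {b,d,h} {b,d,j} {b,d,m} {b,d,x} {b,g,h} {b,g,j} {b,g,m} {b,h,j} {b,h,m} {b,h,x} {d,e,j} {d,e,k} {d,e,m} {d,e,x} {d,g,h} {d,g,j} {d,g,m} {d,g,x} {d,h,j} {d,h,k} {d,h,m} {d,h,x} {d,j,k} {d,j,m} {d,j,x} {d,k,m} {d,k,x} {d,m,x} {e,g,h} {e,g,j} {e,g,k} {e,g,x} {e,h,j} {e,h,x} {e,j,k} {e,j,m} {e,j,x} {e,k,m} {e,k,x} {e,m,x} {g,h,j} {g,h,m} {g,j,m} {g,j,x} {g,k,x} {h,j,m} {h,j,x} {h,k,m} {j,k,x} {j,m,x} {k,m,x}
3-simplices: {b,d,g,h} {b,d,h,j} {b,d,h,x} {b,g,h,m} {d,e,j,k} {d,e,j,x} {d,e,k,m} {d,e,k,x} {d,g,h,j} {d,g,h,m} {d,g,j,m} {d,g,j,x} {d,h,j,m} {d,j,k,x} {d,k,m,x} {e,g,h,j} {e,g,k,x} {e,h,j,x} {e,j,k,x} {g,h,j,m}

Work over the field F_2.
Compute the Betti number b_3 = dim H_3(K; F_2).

n_0=9 n_1=35 n_2=52 n_3=20  [Z2]
∂1: piv[bd,bg,bh,bj,bk,bm,bx,de] rk=8  ker:dg,dh,dj,dk,dm,dx,eg,eh,ej,ek,em,ex,gh,gj,gk,gm,gx,hj,hk,hm,hx,jk,jm,jx,km,kx,mx
∂2: piv[bdg,bdh,bdj,bdm,bdx,bgh,bgj,bgm,bhj,bhm,bhx,dej,dek,dem,dex,dgx,dhk,djk,djm,djx,dkm,dkx,dmx,egh,egj,egk] rk=26  ker:dgh,dgj,dgm,dhj,dhm,dhx,egx,ehj,ehx,ejk,ejm,ejx,ekm,ekx,emx,ghj,ghm,gjm,gjx,gkx,hjm,hjx,hkm,jkx,jmx,kmx
∂3: piv[bdgh,bdhj,bdhx,bghm,dejk,dejx,dekm,dekx,dghj,dghm,dgjm,dgjx,dhjm,djkx,dkmx,eghj,egkx,ehjx] rk=18  ker:ejkx,ghjm
b_3=(20−18)−0=2

b_3=2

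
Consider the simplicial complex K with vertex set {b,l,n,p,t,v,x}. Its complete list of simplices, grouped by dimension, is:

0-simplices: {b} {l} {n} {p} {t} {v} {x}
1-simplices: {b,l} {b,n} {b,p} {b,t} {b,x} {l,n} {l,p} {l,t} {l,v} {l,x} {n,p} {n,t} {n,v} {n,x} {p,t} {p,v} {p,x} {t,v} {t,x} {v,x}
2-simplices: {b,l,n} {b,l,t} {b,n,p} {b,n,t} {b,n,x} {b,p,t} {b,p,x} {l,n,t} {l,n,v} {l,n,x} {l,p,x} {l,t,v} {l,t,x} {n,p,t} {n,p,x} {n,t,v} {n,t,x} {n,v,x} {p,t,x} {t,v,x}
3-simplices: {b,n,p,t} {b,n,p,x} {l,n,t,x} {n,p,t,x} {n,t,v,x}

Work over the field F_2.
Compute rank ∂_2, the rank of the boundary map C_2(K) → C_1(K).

n_0=7 n_1=20 n_2=20 n_3=5  [Z2]
∂1: piv[bl,bn,bp,bt,bx,lv] rk=6  ker:ln,lp,lt,lx,np,nt,nv,nx,pt,pv,px,tv,tx,vx
∂2: piv[bln,blt,bnp,bnt,bnx,bpt,bpx,lnv,lnx,lpx,ltv,ltx,nvx] rk=13  ker:lnt,npt,npx,ntv,ntx,ptx,tvx
∂3: piv[bnpt,bnpx,lntx,nptx,ntvx] rk=5
rk∂_2=13

rank∂_2=13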